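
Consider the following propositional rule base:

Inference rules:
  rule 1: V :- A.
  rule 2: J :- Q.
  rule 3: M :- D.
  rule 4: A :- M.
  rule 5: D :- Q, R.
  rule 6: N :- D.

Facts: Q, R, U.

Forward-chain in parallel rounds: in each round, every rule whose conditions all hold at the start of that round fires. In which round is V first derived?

Round 1: rule 2 [J :- Q.]; rule 5 [D :- Q, R.]. Adds J, D.
Round 2: rule 3 [M :- D.]; rule 6 [N :- D.]. Adds M, N.
Round 3: rule 4 [A :- M.]. Adds A.
Round 4: rule 1 [V :- A.]. Adds V.
V first appears in round 4.

4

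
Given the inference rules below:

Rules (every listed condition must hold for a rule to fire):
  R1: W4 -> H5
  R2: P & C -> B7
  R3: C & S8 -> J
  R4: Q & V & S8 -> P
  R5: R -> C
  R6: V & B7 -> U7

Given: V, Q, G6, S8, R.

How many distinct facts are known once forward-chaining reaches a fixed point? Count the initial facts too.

Round 1 — R4, R5, derive P, C.
Round 2 — R2, R3, derive B7, J.
Round 3 — R6, derive U7.
Closure: {B7, C, G6, J, P, Q, R, S8, U7, V} — 10 facts.

10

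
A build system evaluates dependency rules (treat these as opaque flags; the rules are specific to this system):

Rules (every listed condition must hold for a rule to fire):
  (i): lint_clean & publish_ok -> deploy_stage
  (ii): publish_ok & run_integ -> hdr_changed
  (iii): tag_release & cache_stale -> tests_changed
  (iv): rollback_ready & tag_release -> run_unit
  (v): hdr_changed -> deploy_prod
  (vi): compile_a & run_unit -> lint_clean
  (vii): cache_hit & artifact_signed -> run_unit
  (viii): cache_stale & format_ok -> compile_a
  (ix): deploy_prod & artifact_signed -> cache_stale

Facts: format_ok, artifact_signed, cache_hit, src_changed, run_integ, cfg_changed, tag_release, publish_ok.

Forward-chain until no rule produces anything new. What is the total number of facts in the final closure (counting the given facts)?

16

Round 1: (ii) [publish_ok & run_integ -> hdr_changed]; (vii) [cache_hit & artifact_signed -> run_unit]. New: hdr_changed, run_unit.
Round 2: (v) [hdr_changed -> deploy_prod]. New: deploy_prod.
Round 3: (ix) [deploy_prod & artifact_signed -> cache_stale]. New: cache_stale.
Round 4: (iii) [tag_release & cache_stale -> tests_changed]; (viii) [cache_stale & format_ok -> compile_a]. New: tests_changed, compile_a.
Round 5: (vi) [compile_a & run_unit -> lint_clean]. New: lint_clean.
Round 6: (i) [lint_clean & publish_ok -> deploy_stage]. New: deploy_stage.
Closure: {artifact_signed, cache_hit, cache_stale, cfg_changed, compile_a, deploy_prod, deploy_stage, format_ok, hdr_changed, lint_clean, publish_ok, run_integ, run_unit, src_changed, tag_release, tests_changed} — 16 facts.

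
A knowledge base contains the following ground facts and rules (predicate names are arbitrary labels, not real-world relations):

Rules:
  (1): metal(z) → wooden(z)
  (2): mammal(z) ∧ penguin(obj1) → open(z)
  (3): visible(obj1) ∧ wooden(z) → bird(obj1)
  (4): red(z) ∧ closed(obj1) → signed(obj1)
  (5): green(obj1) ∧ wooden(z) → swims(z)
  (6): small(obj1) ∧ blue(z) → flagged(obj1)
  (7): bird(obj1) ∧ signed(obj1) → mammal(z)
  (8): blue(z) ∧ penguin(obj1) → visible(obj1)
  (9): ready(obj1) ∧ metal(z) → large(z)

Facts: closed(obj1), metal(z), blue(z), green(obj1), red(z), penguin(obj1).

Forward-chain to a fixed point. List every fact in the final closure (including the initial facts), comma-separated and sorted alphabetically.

Round 1: (1) [metal(z) → wooden(z)]; (4) [red(z) ∧ closed(obj1) → signed(obj1)]; (8) [blue(z) ∧ penguin(obj1) → visible(obj1)]. New: wooden(z), signed(obj1), visible(obj1).
Round 2: (3) [visible(obj1) ∧ wooden(z) → bird(obj1)]; (5) [green(obj1) ∧ wooden(z) → swims(z)]. New: bird(obj1), swims(z).
Round 3: (7) [bird(obj1) ∧ signed(obj1) → mammal(z)]. New: mammal(z).
Round 4: (2) [mammal(z) ∧ penguin(obj1) → open(z)]. New: open(z).

bird(obj1), blue(z), closed(obj1), green(obj1), mammal(z), metal(z), open(z), penguin(obj1), red(z), signed(obj1), swims(z), visible(obj1), wooden(z)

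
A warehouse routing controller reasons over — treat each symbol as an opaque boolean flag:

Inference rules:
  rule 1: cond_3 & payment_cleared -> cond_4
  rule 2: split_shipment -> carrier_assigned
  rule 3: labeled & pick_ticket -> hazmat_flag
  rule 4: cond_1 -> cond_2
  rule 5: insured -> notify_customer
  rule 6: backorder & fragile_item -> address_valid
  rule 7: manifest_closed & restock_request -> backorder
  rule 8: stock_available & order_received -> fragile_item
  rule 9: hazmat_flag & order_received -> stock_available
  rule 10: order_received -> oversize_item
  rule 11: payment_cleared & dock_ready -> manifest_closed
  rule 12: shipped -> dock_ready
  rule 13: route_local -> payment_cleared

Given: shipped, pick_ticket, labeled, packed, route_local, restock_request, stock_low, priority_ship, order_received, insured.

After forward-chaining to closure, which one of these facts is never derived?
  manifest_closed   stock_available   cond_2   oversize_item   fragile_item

Round 1: rule 3 [labeled & pick_ticket -> hazmat_flag]; rule 5 [insured -> notify_customer]; rule 10 [order_received -> oversize_item]; rule 12 [shipped -> dock_ready]; rule 13 [route_local -> payment_cleared]. New: hazmat_flag, notify_customer, oversize_item, dock_ready, payment_cleared.
Round 2: rule 9 [hazmat_flag & order_received -> stock_available]; rule 11 [payment_cleared & dock_ready -> manifest_closed]. New: stock_available, manifest_closed.
Round 3: rule 7 [manifest_closed & restock_request -> backorder]; rule 8 [stock_available & order_received -> fragile_item]. New: backorder, fragile_item.
Round 4: rule 6 [backorder & fragile_item -> address_valid]. New: address_valid.
Derived: stock_available (round 2), fragile_item (round 3), oversize_item (round 1), manifest_closed (round 2). cond_2 never appears in any round.

cond_2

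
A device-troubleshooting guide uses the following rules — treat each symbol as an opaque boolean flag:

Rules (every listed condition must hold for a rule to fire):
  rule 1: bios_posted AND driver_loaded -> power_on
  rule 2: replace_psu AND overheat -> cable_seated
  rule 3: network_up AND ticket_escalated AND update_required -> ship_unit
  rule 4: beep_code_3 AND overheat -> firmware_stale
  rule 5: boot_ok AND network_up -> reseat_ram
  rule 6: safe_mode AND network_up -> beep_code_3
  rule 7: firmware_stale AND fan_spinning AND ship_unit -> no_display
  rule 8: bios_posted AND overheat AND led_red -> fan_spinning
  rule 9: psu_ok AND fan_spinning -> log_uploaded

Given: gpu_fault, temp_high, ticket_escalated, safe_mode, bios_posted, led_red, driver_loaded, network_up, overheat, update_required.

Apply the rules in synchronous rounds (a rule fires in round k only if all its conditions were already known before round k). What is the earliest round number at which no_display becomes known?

Round 1: rule 1 [bios_posted AND driver_loaded -> power_on]; rule 3 [network_up AND ticket_escalated AND update_required -> ship_unit]; rule 6 [safe_mode AND network_up -> beep_code_3]; rule 8 [bios_posted AND overheat AND led_red -> fan_spinning]. New: power_on, ship_unit, beep_code_3, fan_spinning.
Round 2: rule 4 [beep_code_3 AND overheat -> firmware_stale]. New: firmware_stale.
Round 3: rule 7 [firmware_stale AND fan_spinning AND ship_unit -> no_display]. New: no_display.
no_display first appears in round 3.

3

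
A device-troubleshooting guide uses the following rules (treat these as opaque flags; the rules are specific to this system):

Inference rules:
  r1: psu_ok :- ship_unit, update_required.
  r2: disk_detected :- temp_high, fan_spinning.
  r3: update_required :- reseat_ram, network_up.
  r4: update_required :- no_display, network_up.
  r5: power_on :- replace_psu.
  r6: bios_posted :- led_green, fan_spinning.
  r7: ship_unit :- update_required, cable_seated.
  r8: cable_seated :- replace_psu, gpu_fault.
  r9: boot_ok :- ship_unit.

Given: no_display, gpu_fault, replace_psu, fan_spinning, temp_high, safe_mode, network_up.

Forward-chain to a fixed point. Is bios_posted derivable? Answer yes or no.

no

Round 1: r2 [disk_detected :- temp_high, fan_spinning.]; r4 [update_required :- no_display, network_up.]; r5 [power_on :- replace_psu.]; r8 [cable_seated :- replace_psu, gpu_fault.]. New: disk_detected, update_required, power_on, cable_seated.
Round 2: r7 [ship_unit :- update_required, cable_seated.]. New: ship_unit.
Round 3: r1 [psu_ok :- ship_unit, update_required.]; r9 [boot_ok :- ship_unit.]. New: psu_ok, boot_ok.
Fixed point reached. bios_posted is concluded only by r6; r6 needs led_green (never derived).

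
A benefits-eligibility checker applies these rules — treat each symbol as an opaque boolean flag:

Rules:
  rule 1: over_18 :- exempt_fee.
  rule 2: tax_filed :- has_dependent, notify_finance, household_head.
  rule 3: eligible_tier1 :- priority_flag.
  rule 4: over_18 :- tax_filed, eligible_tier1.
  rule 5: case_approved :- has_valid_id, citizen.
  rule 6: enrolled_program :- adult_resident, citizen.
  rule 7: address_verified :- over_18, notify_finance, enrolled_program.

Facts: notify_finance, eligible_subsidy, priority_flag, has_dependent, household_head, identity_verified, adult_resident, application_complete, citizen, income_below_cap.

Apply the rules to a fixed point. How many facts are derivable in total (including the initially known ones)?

Round 1: rule 2 [tax_filed :- has_dependent, notify_finance, household_head.]; rule 3 [eligible_tier1 :- priority_flag.]; rule 6 [enrolled_program :- adult_resident, citizen.]. New: tax_filed, eligible_tier1, enrolled_program.
Round 2: rule 4 [over_18 :- tax_filed, eligible_tier1.]. New: over_18.
Round 3: rule 7 [address_verified :- over_18, notify_finance, enrolled_program.]. New: address_verified.
Closure: {address_verified, adult_resident, application_complete, citizen, eligible_subsidy, eligible_tier1, enrolled_program, has_dependent, household_head, identity_verified, income_below_cap, notify_finance, over_18, priority_flag, tax_filed} — 15 facts.

15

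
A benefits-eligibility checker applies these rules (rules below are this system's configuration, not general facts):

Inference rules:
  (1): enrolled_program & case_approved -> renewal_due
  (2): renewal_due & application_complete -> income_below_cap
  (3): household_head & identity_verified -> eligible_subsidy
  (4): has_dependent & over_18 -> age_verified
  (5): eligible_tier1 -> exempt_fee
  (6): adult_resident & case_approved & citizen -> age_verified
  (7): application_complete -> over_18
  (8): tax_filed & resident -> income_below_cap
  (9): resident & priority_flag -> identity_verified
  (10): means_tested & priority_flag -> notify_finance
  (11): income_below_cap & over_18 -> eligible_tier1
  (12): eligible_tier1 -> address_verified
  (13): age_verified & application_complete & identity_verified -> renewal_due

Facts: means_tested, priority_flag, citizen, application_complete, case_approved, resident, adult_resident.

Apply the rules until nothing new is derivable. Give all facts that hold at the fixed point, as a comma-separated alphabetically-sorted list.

Round 1: (6) [adult_resident & case_approved & citizen -> age_verified]; (7) [application_complete -> over_18]; (9) [resident & priority_flag -> identity_verified]; (10) [means_tested & priority_flag -> notify_finance]. New: age_verified, over_18, identity_verified, notify_finance.
Round 2: (13) [age_verified & application_complete & identity_verified -> renewal_due]. New: renewal_due.
Round 3: (2) [renewal_due & application_complete -> income_below_cap]. New: income_below_cap.
Round 4: (11) [income_below_cap & over_18 -> eligible_tier1]. New: eligible_tier1.
Round 5: (5) [eligible_tier1 -> exempt_fee]; (12) [eligible_tier1 -> address_verified]. New: exempt_fee, address_verified.

address_verified, adult_resident, age_verified, application_complete, case_approved, citizen, eligible_tier1, exempt_fee, identity_verified, income_below_cap, means_tested, notify_finance, over_18, priority_flag, renewal_due, resident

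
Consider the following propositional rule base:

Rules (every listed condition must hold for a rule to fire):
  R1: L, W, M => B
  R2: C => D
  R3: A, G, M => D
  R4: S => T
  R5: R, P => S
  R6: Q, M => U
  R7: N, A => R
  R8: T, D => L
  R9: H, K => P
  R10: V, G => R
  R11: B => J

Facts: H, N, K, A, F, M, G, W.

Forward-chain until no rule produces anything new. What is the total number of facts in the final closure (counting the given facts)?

16

Round 1 fires R3, R7, R9, giving D, R, P.
Round 2 fires R5, giving S.
Round 3 fires R4, giving T.
Round 4 fires R8, giving L.
Round 5 fires R1, giving B.
Round 6 fires R11, giving J.
Closure: {A, B, D, F, G, H, J, K, L, M, N, P, R, S, T, W} — 16 facts.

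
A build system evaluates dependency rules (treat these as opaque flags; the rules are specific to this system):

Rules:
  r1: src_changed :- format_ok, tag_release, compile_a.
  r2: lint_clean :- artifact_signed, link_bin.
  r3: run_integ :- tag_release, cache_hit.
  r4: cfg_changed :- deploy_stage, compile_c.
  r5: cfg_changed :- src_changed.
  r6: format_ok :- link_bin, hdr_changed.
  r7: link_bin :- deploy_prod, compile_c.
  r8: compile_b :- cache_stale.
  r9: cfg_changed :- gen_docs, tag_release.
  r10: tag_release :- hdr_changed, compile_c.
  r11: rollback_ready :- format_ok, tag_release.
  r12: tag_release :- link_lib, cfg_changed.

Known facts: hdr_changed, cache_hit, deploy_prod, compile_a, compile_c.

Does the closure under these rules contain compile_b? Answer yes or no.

no

[1] r7 [link_bin :- deploy_prod, compile_c.]; r10 [tag_release :- hdr_changed, compile_c.]. ⇒ new: link_bin, tag_release.
[2] r3 [run_integ :- tag_release, cache_hit.]; r6 [format_ok :- link_bin, hdr_changed.]. ⇒ new: run_integ, format_ok.
[3] r1 [src_changed :- format_ok, tag_release, compile_a.]; r11 [rollback_ready :- format_ok, tag_release.]. ⇒ new: src_changed, rollback_ready.
[4] r5 [cfg_changed :- src_changed.]. ⇒ new: cfg_changed.
Fixed point reached. compile_b is concluded only by r8; r8 needs cache_stale (never derived).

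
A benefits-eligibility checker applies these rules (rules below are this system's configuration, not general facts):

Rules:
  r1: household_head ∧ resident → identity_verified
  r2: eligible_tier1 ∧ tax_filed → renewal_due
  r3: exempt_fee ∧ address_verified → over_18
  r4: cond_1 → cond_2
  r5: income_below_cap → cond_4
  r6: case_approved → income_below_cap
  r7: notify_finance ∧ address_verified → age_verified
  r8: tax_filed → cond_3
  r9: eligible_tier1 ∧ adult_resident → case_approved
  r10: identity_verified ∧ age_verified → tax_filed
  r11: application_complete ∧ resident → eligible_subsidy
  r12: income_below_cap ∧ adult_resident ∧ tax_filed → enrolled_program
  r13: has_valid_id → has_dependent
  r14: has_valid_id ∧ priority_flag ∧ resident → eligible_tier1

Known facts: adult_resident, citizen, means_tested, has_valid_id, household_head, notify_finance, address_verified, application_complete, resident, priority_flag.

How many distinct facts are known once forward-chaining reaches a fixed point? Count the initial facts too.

[1] r1 [household_head ∧ resident → identity_verified]; r7 [notify_finance ∧ address_verified → age_verified]; r11 [application_complete ∧ resident → eligible_subsidy]; r13 [has_valid_id → has_dependent]; r14 [has_valid_id ∧ priority_flag ∧ resident → eligible_tier1]. ⇒ new: identity_verified, age_verified, eligible_subsidy, has_dependent, eligible_tier1.
[2] r9 [eligible_tier1 ∧ adult_resident → case_approved]; r10 [identity_verified ∧ age_verified → tax_filed]. ⇒ new: case_approved, tax_filed.
[3] r2 [eligible_tier1 ∧ tax_filed → renewal_due]; r6 [case_approved → income_below_cap]; r8 [tax_filed → cond_3]. ⇒ new: renewal_due, income_below_cap, cond_3.
[4] r5 [income_below_cap → cond_4]; r12 [income_below_cap ∧ adult_resident ∧ tax_filed → enrolled_program]. ⇒ new: cond_4, enrolled_program.
Closure: {address_verified, adult_resident, age_verified, application_complete, case_approved, citizen, cond_3, cond_4, eligible_subsidy, eligible_tier1, enrolled_program, has_dependent, has_valid_id, household_head, identity_verified, income_below_cap, means_tested, notify_finance, priority_flag, renewal_due, resident, tax_filed} — 22 facts.

22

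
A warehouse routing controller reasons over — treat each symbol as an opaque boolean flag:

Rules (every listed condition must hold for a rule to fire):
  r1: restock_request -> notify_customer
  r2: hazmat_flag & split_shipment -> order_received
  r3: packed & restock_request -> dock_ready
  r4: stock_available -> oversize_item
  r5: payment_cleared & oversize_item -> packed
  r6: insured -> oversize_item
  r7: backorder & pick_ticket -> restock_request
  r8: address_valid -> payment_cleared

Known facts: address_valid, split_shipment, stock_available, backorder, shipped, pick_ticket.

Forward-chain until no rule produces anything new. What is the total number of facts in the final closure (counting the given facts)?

Round 1: r4 [stock_available -> oversize_item]; r7 [backorder & pick_ticket -> restock_request]; r8 [address_valid -> payment_cleared]. New: oversize_item, restock_request, payment_cleared.
Round 2: r1 [restock_request -> notify_customer]; r5 [payment_cleared & oversize_item -> packed]. New: notify_customer, packed.
Round 3: r3 [packed & restock_request -> dock_ready]. New: dock_ready.
Closure: {address_valid, backorder, dock_ready, notify_customer, oversize_item, packed, payment_cleared, pick_ticket, restock_request, shipped, split_shipment, stock_available} — 12 facts.

12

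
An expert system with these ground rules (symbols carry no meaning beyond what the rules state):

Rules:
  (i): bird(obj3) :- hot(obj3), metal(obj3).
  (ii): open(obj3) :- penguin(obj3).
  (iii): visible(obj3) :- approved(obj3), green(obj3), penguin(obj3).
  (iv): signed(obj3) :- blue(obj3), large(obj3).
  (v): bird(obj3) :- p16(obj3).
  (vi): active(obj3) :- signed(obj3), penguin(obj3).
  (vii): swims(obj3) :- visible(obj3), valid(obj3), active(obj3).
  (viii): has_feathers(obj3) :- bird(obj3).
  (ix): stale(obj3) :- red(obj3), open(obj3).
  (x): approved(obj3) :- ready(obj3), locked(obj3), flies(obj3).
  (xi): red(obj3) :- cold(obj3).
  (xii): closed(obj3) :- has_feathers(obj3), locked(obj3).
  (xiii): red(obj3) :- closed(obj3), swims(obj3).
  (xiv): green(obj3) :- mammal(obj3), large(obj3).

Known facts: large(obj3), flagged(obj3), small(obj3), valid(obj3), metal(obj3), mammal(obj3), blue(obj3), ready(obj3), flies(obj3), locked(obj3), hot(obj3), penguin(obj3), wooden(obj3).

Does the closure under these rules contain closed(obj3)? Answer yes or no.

[1] (i) [bird(obj3) :- hot(obj3), metal(obj3).]; (ii) [open(obj3) :- penguin(obj3).]; (iv) [signed(obj3) :- blue(obj3), large(obj3).]; (x) [approved(obj3) :- ready(obj3), locked(obj3), flies(obj3).]; (xiv) [green(obj3) :- mammal(obj3), large(obj3).]. ⇒ new: bird(obj3), open(obj3), signed(obj3), approved(obj3), green(obj3).
[2] (iii) [visible(obj3) :- approved(obj3), green(obj3), penguin(obj3).]; (vi) [active(obj3) :- signed(obj3), penguin(obj3).]; (viii) [has_feathers(obj3) :- bird(obj3).]. ⇒ new: visible(obj3), active(obj3), has_feathers(obj3).
[3] (vii) [swims(obj3) :- visible(obj3), valid(obj3), active(obj3).]; (xii) [closed(obj3) :- has_feathers(obj3), locked(obj3).]. ⇒ new: swims(obj3), closed(obj3).
[4] (xiii) [red(obj3) :- closed(obj3), swims(obj3).]. ⇒ new: red(obj3).
[5] (ix) [stale(obj3) :- red(obj3), open(obj3).]. ⇒ new: stale(obj3).
closed(obj3) appears in round 3, so it is derivable.

yes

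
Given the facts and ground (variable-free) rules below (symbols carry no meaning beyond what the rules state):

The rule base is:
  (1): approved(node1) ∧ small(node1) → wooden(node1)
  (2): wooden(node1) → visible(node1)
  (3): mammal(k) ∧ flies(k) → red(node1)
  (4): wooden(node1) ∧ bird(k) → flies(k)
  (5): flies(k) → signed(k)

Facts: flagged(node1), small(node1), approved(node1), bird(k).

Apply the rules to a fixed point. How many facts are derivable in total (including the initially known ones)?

Round 1: (1) [approved(node1) ∧ small(node1) → wooden(node1)]. Adds wooden(node1).
Round 2: (2) [wooden(node1) → visible(node1)]; (4) [wooden(node1) ∧ bird(k) → flies(k)]. Adds visible(node1), flies(k).
Round 3: (5) [flies(k) → signed(k)]. Adds signed(k).
Closure: {approved(node1), bird(k), flagged(node1), flies(k), signed(k), small(node1), visible(node1), wooden(node1)} — 8 facts.

8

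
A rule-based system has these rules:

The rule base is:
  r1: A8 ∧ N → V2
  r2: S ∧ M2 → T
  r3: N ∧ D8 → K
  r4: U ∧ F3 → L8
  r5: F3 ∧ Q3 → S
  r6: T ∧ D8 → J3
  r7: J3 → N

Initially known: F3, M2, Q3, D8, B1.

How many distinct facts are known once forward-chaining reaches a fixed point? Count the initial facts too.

[1] r5 [F3 ∧ Q3 → S]. ⇒ new: S.
[2] r2 [S ∧ M2 → T]. ⇒ new: T.
[3] r6 [T ∧ D8 → J3]. ⇒ new: J3.
[4] r7 [J3 → N]. ⇒ new: N.
[5] r3 [N ∧ D8 → K]. ⇒ new: K.
Closure: {B1, D8, F3, J3, K, M2, N, Q3, S, T} — 10 facts.

10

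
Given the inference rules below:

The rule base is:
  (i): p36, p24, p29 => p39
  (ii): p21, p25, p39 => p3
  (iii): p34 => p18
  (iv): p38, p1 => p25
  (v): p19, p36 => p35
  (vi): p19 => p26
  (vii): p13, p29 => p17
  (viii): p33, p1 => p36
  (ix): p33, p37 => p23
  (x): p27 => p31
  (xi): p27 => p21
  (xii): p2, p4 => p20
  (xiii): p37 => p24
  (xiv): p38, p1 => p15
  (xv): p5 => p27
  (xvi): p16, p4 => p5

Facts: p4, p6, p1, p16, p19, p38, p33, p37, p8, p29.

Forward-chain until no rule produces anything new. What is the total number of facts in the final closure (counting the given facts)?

23

Round 1 fires (iv), (vi), (viii), (ix), (xiii), (xiv), (xvi), giving p25, p26, p36, p23, p24, p15, p5.
Round 2 fires (i), (v), (xv), giving p39, p35, p27.
Round 3 fires (x), (xi), giving p31, p21.
Round 4 fires (ii), giving p3.
Closure: {p1, p15, p16, p19, p21, p23, p24, p25, p26, p27, p29, p3, p31, p33, p35, p36, p37, p38, p39, p4, p5, p6, p8} — 23 facts.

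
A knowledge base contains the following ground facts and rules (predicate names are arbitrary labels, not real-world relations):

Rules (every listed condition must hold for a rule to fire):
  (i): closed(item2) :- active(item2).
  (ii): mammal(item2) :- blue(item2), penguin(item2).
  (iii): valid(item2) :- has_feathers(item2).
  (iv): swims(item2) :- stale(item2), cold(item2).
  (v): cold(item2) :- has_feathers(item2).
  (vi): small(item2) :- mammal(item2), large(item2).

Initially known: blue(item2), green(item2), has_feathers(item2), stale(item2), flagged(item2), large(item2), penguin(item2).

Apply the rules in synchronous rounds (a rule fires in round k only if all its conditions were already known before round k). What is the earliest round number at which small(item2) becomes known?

Round 1: (ii) [mammal(item2) :- blue(item2), penguin(item2).]; (iii) [valid(item2) :- has_feathers(item2).]; (v) [cold(item2) :- has_feathers(item2).]. Adds mammal(item2), valid(item2), cold(item2).
Round 2: (iv) [swims(item2) :- stale(item2), cold(item2).]; (vi) [small(item2) :- mammal(item2), large(item2).]. Adds swims(item2), small(item2).
small(item2) first appears in round 2.

2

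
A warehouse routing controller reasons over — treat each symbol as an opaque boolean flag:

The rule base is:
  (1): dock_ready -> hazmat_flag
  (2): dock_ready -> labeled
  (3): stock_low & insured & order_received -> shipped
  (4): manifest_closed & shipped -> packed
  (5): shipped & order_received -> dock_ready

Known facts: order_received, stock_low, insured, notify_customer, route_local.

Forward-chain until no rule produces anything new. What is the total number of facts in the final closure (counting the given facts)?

9

Round 1 fires (3), giving shipped.
Round 2 fires (5), giving dock_ready.
Round 3 fires (1), (2), giving hazmat_flag, labeled.
Closure: {dock_ready, hazmat_flag, insured, labeled, notify_customer, order_received, route_local, shipped, stock_low} — 9 facts.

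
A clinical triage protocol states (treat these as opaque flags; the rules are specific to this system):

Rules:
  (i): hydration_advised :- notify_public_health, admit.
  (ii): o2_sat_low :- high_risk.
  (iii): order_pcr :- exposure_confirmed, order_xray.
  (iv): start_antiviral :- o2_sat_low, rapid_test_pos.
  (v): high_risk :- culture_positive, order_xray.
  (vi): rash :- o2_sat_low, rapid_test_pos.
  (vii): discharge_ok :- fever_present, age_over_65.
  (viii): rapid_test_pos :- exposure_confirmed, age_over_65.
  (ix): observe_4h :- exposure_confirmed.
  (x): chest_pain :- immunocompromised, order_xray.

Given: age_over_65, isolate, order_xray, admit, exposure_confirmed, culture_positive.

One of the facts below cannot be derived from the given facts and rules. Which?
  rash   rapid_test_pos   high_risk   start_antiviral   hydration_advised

hydration_advised

Round 1: (iii) [order_pcr :- exposure_confirmed, order_xray.]; (v) [high_risk :- culture_positive, order_xray.]; (viii) [rapid_test_pos :- exposure_confirmed, age_over_65.]; (ix) [observe_4h :- exposure_confirmed.]. New: order_pcr, high_risk, rapid_test_pos, observe_4h.
Round 2: (ii) [o2_sat_low :- high_risk.]. New: o2_sat_low.
Round 3: (iv) [start_antiviral :- o2_sat_low, rapid_test_pos.]; (vi) [rash :- o2_sat_low, rapid_test_pos.]. New: start_antiviral, rash.
Derived: rash (round 3), start_antiviral (round 3), rapid_test_pos (round 1), high_risk (round 1). hydration_advised never appears in any round.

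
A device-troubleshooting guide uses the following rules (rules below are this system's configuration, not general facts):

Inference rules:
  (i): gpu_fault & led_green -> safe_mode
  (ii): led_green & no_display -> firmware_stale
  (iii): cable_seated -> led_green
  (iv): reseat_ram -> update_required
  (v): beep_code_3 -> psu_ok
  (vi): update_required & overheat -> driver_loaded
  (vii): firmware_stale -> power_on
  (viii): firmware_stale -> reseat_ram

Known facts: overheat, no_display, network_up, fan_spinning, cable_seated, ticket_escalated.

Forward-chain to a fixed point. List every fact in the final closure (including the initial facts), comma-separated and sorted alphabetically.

[1] (iii) [cable_seated -> led_green]. ⇒ new: led_green.
[2] (ii) [led_green & no_display -> firmware_stale]. ⇒ new: firmware_stale.
[3] (vii) [firmware_stale -> power_on]; (viii) [firmware_stale -> reseat_ram]. ⇒ new: power_on, reseat_ram.
[4] (iv) [reseat_ram -> update_required]. ⇒ new: update_required.
[5] (vi) [update_required & overheat -> driver_loaded]. ⇒ new: driver_loaded.

cable_seated, driver_loaded, fan_spinning, firmware_stale, led_green, network_up, no_display, overheat, power_on, reseat_ram, ticket_escalated, update_required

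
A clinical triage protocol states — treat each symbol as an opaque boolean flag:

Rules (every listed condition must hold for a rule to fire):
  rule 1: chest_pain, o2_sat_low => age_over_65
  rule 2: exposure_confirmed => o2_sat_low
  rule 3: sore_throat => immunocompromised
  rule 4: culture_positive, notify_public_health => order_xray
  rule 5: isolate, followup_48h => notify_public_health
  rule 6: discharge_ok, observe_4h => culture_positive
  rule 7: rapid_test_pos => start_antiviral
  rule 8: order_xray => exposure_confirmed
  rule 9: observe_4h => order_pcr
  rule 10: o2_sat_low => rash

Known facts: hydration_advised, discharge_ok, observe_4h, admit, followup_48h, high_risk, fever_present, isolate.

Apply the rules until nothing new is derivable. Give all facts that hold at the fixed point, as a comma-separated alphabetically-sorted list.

[1] rule 5 [isolate, followup_48h => notify_public_health]; rule 6 [discharge_ok, observe_4h => culture_positive]; rule 9 [observe_4h => order_pcr]. ⇒ new: notify_public_health, culture_positive, order_pcr.
[2] rule 4 [culture_positive, notify_public_health => order_xray]. ⇒ new: order_xray.
[3] rule 8 [order_xray => exposure_confirmed]. ⇒ new: exposure_confirmed.
[4] rule 2 [exposure_confirmed => o2_sat_low]. ⇒ new: o2_sat_low.
[5] rule 10 [o2_sat_low => rash]. ⇒ new: rash.

admit, culture_positive, discharge_ok, exposure_confirmed, fever_present, followup_48h, high_risk, hydration_advised, isolate, notify_public_health, o2_sat_low, observe_4h, order_pcr, order_xray, rash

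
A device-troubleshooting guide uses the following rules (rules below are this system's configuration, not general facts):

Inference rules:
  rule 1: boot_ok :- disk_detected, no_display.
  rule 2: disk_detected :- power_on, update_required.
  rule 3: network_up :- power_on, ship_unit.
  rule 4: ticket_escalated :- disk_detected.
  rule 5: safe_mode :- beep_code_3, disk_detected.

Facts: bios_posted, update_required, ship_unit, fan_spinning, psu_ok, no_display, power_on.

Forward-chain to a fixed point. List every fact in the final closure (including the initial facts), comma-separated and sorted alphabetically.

bios_posted, boot_ok, disk_detected, fan_spinning, network_up, no_display, power_on, psu_ok, ship_unit, ticket_escalated, update_required

Round 1 — rule 2, rule 3, derive disk_detected, network_up.
Round 2 — rule 1, rule 4, derive boot_ok, ticket_escalated.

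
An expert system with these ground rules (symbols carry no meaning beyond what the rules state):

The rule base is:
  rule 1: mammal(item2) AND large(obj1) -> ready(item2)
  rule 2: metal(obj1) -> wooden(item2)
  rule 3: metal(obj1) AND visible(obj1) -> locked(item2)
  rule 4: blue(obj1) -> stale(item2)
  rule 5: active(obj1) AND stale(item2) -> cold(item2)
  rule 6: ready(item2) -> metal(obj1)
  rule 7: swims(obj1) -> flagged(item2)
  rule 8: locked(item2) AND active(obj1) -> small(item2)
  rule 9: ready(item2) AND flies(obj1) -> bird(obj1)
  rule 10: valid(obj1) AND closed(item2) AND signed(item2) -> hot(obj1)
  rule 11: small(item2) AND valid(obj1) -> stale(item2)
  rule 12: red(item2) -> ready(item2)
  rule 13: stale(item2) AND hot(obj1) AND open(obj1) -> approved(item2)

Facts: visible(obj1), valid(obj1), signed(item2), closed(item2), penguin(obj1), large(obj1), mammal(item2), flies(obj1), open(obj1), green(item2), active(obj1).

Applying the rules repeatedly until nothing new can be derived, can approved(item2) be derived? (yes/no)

Round 1: rule 1 [mammal(item2) AND large(obj1) -> ready(item2)]; rule 10 [valid(obj1) AND closed(item2) AND signed(item2) -> hot(obj1)]. New: ready(item2), hot(obj1).
Round 2: rule 6 [ready(item2) -> metal(obj1)]; rule 9 [ready(item2) AND flies(obj1) -> bird(obj1)]. New: metal(obj1), bird(obj1).
Round 3: rule 2 [metal(obj1) -> wooden(item2)]; rule 3 [metal(obj1) AND visible(obj1) -> locked(item2)]. New: wooden(item2), locked(item2).
Round 4: rule 8 [locked(item2) AND active(obj1) -> small(item2)]. New: small(item2).
Round 5: rule 11 [small(item2) AND valid(obj1) -> stale(item2)]. New: stale(item2).
Round 6: rule 5 [active(obj1) AND stale(item2) -> cold(item2)]; rule 13 [stale(item2) AND hot(obj1) AND open(obj1) -> approved(item2)]. New: cold(item2), approved(item2).
approved(item2) appears in round 6, so it is derivable.

yes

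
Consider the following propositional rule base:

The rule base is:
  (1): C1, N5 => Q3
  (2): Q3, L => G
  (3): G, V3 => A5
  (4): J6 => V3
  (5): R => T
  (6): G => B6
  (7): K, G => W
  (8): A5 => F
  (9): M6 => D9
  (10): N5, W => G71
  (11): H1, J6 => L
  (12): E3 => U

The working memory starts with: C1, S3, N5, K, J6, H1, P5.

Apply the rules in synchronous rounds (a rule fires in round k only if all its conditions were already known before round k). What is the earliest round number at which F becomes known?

4

Round 1 — (1), (4), (11), derive Q3, V3, L.
Round 2 — (2), derive G.
Round 3 — (3), (6), (7), derive A5, B6, W.
Round 4 — (8), (10), derive F, G71.
F first appears in round 4.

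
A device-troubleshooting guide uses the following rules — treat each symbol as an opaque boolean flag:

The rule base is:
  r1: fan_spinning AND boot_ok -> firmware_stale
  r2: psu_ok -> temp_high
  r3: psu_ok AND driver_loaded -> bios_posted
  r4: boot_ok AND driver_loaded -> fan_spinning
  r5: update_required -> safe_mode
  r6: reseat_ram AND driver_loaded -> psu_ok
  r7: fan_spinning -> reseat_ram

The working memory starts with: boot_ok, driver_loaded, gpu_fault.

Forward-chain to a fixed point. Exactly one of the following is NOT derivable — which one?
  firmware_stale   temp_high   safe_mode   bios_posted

Round 1 — r4, derive fan_spinning.
Round 2 — r1, r7, derive firmware_stale, reseat_ram.
Round 3 — r6, derive psu_ok.
Round 4 — r2, r3, derive temp_high, bios_posted.
Derived: firmware_stale (round 2), bios_posted (round 4), temp_high (round 4). safe_mode never appears in any round.

safe_mode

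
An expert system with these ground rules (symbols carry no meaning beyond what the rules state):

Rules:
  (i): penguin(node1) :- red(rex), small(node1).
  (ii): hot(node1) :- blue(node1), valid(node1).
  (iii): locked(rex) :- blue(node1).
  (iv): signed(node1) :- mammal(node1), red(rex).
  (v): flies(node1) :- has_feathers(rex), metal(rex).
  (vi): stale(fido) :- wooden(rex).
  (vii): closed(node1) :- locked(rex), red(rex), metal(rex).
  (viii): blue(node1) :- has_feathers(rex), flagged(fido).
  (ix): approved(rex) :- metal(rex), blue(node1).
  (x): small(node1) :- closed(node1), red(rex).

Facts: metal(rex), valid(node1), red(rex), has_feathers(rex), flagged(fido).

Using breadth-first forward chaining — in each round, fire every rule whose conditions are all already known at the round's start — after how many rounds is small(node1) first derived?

Round 1: (v) [flies(node1) :- has_feathers(rex), metal(rex).]; (viii) [blue(node1) :- has_feathers(rex), flagged(fido).]. New: flies(node1), blue(node1).
Round 2: (ii) [hot(node1) :- blue(node1), valid(node1).]; (iii) [locked(rex) :- blue(node1).]; (ix) [approved(rex) :- metal(rex), blue(node1).]. New: hot(node1), locked(rex), approved(rex).
Round 3: (vii) [closed(node1) :- locked(rex), red(rex), metal(rex).]. New: closed(node1).
Round 4: (x) [small(node1) :- closed(node1), red(rex).]. New: small(node1).
small(node1) first appears in round 4.

4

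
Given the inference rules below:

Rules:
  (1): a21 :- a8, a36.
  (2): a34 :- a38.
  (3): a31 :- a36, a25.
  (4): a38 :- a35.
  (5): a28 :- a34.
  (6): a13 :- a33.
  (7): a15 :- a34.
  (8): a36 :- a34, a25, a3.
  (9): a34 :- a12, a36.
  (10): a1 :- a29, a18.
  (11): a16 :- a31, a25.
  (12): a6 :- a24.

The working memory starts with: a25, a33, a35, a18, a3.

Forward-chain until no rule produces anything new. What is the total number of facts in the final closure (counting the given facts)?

13

Round 1: (4) [a38 :- a35.]; (6) [a13 :- a33.]. Adds a38, a13.
Round 2: (2) [a34 :- a38.]. Adds a34.
Round 3: (5) [a28 :- a34.]; (7) [a15 :- a34.]; (8) [a36 :- a34, a25, a3.]. Adds a28, a15, a36.
Round 4: (3) [a31 :- a36, a25.]. Adds a31.
Round 5: (11) [a16 :- a31, a25.]. Adds a16.
Closure: {a13, a15, a16, a18, a25, a28, a3, a31, a33, a34, a35, a36, a38} — 13 facts.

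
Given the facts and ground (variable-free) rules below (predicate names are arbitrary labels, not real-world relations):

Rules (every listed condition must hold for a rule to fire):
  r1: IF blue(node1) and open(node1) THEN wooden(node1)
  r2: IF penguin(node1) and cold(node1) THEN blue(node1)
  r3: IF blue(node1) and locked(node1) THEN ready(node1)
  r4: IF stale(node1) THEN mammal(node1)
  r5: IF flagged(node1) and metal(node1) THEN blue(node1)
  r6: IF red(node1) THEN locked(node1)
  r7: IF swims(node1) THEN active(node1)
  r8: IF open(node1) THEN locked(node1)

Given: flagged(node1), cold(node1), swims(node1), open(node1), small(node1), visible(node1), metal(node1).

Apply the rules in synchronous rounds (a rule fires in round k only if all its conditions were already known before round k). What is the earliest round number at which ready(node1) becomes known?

Round 1 — r5, r7, r8, derive blue(node1), active(node1), locked(node1).
Round 2 — r1, r3, derive wooden(node1), ready(node1).
ready(node1) first appears in round 2.

2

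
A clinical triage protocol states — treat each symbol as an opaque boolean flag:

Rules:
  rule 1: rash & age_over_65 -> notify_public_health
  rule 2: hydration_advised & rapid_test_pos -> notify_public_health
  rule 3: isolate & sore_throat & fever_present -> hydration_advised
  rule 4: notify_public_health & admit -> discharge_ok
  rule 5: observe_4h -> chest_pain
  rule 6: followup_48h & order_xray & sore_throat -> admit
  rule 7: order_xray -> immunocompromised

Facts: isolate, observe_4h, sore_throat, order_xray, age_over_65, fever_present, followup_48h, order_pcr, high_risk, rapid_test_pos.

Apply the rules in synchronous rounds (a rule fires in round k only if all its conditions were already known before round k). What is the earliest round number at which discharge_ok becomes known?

3

Round 1: rule 3 [isolate & sore_throat & fever_present -> hydration_advised]; rule 5 [observe_4h -> chest_pain]; rule 6 [followup_48h & order_xray & sore_throat -> admit]; rule 7 [order_xray -> immunocompromised]. Adds hydration_advised, chest_pain, admit, immunocompromised.
Round 2: rule 2 [hydration_advised & rapid_test_pos -> notify_public_health]. Adds notify_public_health.
Round 3: rule 4 [notify_public_health & admit -> discharge_ok]. Adds discharge_ok.
discharge_ok first appears in round 3.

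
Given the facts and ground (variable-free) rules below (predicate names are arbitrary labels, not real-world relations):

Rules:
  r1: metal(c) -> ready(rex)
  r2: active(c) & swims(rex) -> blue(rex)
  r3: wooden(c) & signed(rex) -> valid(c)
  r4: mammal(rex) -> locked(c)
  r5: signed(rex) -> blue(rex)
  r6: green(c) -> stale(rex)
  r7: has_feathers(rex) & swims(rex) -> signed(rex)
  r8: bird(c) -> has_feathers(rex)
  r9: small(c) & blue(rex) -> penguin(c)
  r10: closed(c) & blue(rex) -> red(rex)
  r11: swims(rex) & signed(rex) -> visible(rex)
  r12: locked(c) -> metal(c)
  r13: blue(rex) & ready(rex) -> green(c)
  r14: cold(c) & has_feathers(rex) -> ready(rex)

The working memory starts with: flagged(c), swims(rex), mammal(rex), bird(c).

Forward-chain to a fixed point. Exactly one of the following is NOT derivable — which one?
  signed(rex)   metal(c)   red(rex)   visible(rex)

Round 1: r4 [mammal(rex) -> locked(c)]; r8 [bird(c) -> has_feathers(rex)]. Adds locked(c), has_feathers(rex).
Round 2: r7 [has_feathers(rex) & swims(rex) -> signed(rex)]; r12 [locked(c) -> metal(c)]. Adds signed(rex), metal(c).
Round 3: r1 [metal(c) -> ready(rex)]; r5 [signed(rex) -> blue(rex)]; r11 [swims(rex) & signed(rex) -> visible(rex)]. Adds ready(rex), blue(rex), visible(rex).
Round 4: r13 [blue(rex) & ready(rex) -> green(c)]. Adds green(c).
Round 5: r6 [green(c) -> stale(rex)]. Adds stale(rex).
Derived: visible(rex) (round 3), metal(c) (round 2), signed(rex) (round 2). red(rex) never appears in any round.

red(rex)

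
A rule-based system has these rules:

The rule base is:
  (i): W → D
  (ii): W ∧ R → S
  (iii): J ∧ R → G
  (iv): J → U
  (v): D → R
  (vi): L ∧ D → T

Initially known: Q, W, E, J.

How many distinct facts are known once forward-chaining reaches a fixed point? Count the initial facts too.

9

Round 1: (i) [W → D]; (iv) [J → U]. New: D, U.
Round 2: (v) [D → R]. New: R.
Round 3: (ii) [W ∧ R → S]; (iii) [J ∧ R → G]. New: S, G.
Closure: {D, E, G, J, Q, R, S, U, W} — 9 facts.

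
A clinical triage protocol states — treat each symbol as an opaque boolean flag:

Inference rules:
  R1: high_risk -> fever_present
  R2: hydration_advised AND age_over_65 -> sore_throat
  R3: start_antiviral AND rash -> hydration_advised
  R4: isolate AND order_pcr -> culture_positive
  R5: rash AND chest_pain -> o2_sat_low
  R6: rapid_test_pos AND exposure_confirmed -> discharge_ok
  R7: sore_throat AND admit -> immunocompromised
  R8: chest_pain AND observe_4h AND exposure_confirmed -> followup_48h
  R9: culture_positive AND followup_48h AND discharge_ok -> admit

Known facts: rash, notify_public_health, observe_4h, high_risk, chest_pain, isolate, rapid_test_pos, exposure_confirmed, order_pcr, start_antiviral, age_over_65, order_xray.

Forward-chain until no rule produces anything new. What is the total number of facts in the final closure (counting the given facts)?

21

Round 1: R1 [high_risk -> fever_present]; R3 [start_antiviral AND rash -> hydration_advised]; R4 [isolate AND order_pcr -> culture_positive]; R5 [rash AND chest_pain -> o2_sat_low]; R6 [rapid_test_pos AND exposure_confirmed -> discharge_ok]; R8 [chest_pain AND observe_4h AND exposure_confirmed -> followup_48h]. New: fever_present, hydration_advised, culture_positive, o2_sat_low, discharge_ok, followup_48h.
Round 2: R2 [hydration_advised AND age_over_65 -> sore_throat]; R9 [culture_positive AND followup_48h AND discharge_ok -> admit]. New: sore_throat, admit.
Round 3: R7 [sore_throat AND admit -> immunocompromised]. New: immunocompromised.
Closure: {admit, age_over_65, chest_pain, culture_positive, discharge_ok, exposure_confirmed, fever_present, followup_48h, high_risk, hydration_advised, immunocompromised, isolate, notify_public_health, o2_sat_low, observe_4h, order_pcr, order_xray, rapid_test_pos, rash, sore_throat, start_antiviral} — 21 facts.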